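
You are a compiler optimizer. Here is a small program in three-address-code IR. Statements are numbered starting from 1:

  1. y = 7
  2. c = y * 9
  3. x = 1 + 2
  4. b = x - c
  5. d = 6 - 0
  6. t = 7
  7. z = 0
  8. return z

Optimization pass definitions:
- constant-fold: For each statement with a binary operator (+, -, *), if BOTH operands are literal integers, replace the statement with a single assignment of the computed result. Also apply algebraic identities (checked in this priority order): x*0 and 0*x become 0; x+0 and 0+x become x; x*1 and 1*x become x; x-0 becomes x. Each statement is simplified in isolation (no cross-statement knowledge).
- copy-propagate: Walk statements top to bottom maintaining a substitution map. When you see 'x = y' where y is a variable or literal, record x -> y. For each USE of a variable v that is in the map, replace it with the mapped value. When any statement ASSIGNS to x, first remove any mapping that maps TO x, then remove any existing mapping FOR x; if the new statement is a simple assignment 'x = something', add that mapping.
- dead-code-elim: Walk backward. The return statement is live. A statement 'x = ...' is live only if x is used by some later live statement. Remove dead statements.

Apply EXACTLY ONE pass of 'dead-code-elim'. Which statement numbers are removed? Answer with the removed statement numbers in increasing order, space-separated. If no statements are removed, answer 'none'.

Backward liveness scan:
Stmt 1 'y = 7': DEAD (y not in live set [])
Stmt 2 'c = y * 9': DEAD (c not in live set [])
Stmt 3 'x = 1 + 2': DEAD (x not in live set [])
Stmt 4 'b = x - c': DEAD (b not in live set [])
Stmt 5 'd = 6 - 0': DEAD (d not in live set [])
Stmt 6 't = 7': DEAD (t not in live set [])
Stmt 7 'z = 0': KEEP (z is live); live-in = []
Stmt 8 'return z': KEEP (return); live-in = ['z']
Removed statement numbers: [1, 2, 3, 4, 5, 6]
Surviving IR:
  z = 0
  return z

Answer: 1 2 3 4 5 6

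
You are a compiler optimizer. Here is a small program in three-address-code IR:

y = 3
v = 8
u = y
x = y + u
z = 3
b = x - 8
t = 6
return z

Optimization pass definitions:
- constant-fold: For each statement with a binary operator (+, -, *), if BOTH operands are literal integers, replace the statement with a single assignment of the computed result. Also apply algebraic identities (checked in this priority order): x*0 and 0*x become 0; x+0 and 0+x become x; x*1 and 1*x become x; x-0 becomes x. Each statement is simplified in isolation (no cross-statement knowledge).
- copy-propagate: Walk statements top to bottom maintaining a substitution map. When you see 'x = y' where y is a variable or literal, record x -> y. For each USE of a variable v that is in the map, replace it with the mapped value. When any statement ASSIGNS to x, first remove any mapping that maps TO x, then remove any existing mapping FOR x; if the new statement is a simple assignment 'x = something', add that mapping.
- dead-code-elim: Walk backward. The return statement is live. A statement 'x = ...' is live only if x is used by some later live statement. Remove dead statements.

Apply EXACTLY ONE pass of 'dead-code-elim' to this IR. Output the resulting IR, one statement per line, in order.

Applying dead-code-elim statement-by-statement:
  [8] return z  -> KEEP (return); live=['z']
  [7] t = 6  -> DEAD (t not live)
  [6] b = x - 8  -> DEAD (b not live)
  [5] z = 3  -> KEEP; live=[]
  [4] x = y + u  -> DEAD (x not live)
  [3] u = y  -> DEAD (u not live)
  [2] v = 8  -> DEAD (v not live)
  [1] y = 3  -> DEAD (y not live)
Result (2 stmts):
  z = 3
  return z

Answer: z = 3
return z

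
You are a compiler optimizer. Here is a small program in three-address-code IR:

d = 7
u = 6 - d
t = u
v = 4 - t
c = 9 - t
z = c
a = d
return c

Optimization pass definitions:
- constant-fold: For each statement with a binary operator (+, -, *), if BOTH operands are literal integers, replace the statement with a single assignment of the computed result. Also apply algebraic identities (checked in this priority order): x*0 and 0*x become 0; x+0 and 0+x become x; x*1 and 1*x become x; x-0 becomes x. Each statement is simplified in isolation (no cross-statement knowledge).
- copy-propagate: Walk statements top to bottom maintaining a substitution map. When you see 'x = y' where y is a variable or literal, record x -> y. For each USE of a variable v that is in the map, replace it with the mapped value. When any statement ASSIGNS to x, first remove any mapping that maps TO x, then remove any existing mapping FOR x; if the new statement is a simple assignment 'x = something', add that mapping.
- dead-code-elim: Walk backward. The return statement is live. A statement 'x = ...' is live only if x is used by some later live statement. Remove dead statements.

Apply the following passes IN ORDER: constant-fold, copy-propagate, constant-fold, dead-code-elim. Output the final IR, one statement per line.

Answer: u = -1
c = 9 - u
return c

Derivation:
Initial IR:
  d = 7
  u = 6 - d
  t = u
  v = 4 - t
  c = 9 - t
  z = c
  a = d
  return c
After constant-fold (8 stmts):
  d = 7
  u = 6 - d
  t = u
  v = 4 - t
  c = 9 - t
  z = c
  a = d
  return c
After copy-propagate (8 stmts):
  d = 7
  u = 6 - 7
  t = u
  v = 4 - u
  c = 9 - u
  z = c
  a = 7
  return c
After constant-fold (8 stmts):
  d = 7
  u = -1
  t = u
  v = 4 - u
  c = 9 - u
  z = c
  a = 7
  return c
After dead-code-elim (3 stmts):
  u = -1
  c = 9 - u
  return c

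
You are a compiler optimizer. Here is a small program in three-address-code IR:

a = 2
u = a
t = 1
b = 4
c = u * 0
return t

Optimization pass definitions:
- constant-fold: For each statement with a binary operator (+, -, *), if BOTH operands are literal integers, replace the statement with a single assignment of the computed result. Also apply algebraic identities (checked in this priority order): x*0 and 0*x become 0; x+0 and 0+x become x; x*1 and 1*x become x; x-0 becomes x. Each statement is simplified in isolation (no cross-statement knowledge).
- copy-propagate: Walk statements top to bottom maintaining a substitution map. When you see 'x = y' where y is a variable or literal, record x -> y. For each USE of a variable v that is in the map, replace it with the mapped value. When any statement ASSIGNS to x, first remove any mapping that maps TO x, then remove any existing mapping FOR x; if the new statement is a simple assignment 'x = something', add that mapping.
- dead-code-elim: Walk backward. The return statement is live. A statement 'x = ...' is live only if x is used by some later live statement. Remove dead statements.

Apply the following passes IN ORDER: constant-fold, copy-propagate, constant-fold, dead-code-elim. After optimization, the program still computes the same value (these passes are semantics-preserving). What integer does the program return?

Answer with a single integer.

Initial IR:
  a = 2
  u = a
  t = 1
  b = 4
  c = u * 0
  return t
After constant-fold (6 stmts):
  a = 2
  u = a
  t = 1
  b = 4
  c = 0
  return t
After copy-propagate (6 stmts):
  a = 2
  u = 2
  t = 1
  b = 4
  c = 0
  return 1
After constant-fold (6 stmts):
  a = 2
  u = 2
  t = 1
  b = 4
  c = 0
  return 1
After dead-code-elim (1 stmts):
  return 1
Evaluate:
  a = 2  =>  a = 2
  u = a  =>  u = 2
  t = 1  =>  t = 1
  b = 4  =>  b = 4
  c = u * 0  =>  c = 0
  return t = 1

Answer: 1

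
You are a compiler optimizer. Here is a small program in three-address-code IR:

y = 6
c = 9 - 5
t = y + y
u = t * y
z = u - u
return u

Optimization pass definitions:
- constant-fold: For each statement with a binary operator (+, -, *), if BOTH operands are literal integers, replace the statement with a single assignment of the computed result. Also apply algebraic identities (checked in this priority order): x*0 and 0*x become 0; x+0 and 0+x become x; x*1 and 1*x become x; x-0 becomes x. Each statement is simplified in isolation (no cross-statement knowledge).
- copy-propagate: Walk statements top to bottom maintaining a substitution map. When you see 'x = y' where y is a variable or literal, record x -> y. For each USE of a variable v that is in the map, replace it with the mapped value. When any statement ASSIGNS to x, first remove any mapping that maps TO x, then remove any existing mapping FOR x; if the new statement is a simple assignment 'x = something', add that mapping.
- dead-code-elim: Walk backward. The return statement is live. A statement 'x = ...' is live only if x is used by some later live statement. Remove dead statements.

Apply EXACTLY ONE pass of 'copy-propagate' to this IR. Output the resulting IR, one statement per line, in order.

Applying copy-propagate statement-by-statement:
  [1] y = 6  (unchanged)
  [2] c = 9 - 5  (unchanged)
  [3] t = y + y  -> t = 6 + 6
  [4] u = t * y  -> u = t * 6
  [5] z = u - u  (unchanged)
  [6] return u  (unchanged)
Result (6 stmts):
  y = 6
  c = 9 - 5
  t = 6 + 6
  u = t * 6
  z = u - u
  return u

Answer: y = 6
c = 9 - 5
t = 6 + 6
u = t * 6
z = u - u
return u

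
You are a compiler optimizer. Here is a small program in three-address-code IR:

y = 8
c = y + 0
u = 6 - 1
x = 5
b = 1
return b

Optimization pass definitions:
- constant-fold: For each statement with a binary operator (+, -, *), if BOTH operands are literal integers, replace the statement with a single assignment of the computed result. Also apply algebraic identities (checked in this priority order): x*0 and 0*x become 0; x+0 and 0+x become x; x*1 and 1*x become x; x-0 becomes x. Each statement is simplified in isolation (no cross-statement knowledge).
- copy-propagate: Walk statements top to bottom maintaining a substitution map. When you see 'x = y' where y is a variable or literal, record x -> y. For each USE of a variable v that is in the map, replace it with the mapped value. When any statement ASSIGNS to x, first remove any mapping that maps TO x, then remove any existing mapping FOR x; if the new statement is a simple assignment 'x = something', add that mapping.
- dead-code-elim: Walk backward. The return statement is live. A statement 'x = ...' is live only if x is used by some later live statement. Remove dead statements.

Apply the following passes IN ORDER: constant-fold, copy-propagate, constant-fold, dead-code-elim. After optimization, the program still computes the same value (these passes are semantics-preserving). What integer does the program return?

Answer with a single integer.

Answer: 1

Derivation:
Initial IR:
  y = 8
  c = y + 0
  u = 6 - 1
  x = 5
  b = 1
  return b
After constant-fold (6 stmts):
  y = 8
  c = y
  u = 5
  x = 5
  b = 1
  return b
After copy-propagate (6 stmts):
  y = 8
  c = 8
  u = 5
  x = 5
  b = 1
  return 1
After constant-fold (6 stmts):
  y = 8
  c = 8
  u = 5
  x = 5
  b = 1
  return 1
After dead-code-elim (1 stmts):
  return 1
Evaluate:
  y = 8  =>  y = 8
  c = y + 0  =>  c = 8
  u = 6 - 1  =>  u = 5
  x = 5  =>  x = 5
  b = 1  =>  b = 1
  return b = 1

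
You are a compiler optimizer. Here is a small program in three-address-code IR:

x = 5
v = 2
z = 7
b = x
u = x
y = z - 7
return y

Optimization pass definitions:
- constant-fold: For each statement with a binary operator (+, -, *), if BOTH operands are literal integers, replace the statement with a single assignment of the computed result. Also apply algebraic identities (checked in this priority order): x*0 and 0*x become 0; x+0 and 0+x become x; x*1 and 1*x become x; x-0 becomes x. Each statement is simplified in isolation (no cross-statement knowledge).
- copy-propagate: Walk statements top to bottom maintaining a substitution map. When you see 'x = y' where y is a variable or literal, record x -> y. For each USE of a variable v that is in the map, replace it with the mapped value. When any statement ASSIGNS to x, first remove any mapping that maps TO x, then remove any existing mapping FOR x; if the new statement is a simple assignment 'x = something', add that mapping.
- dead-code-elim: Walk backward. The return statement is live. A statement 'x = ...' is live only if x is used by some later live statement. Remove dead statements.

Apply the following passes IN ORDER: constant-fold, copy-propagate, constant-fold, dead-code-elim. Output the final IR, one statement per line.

Initial IR:
  x = 5
  v = 2
  z = 7
  b = x
  u = x
  y = z - 7
  return y
After constant-fold (7 stmts):
  x = 5
  v = 2
  z = 7
  b = x
  u = x
  y = z - 7
  return y
After copy-propagate (7 stmts):
  x = 5
  v = 2
  z = 7
  b = 5
  u = 5
  y = 7 - 7
  return y
After constant-fold (7 stmts):
  x = 5
  v = 2
  z = 7
  b = 5
  u = 5
  y = 0
  return y
After dead-code-elim (2 stmts):
  y = 0
  return y

Answer: y = 0
return y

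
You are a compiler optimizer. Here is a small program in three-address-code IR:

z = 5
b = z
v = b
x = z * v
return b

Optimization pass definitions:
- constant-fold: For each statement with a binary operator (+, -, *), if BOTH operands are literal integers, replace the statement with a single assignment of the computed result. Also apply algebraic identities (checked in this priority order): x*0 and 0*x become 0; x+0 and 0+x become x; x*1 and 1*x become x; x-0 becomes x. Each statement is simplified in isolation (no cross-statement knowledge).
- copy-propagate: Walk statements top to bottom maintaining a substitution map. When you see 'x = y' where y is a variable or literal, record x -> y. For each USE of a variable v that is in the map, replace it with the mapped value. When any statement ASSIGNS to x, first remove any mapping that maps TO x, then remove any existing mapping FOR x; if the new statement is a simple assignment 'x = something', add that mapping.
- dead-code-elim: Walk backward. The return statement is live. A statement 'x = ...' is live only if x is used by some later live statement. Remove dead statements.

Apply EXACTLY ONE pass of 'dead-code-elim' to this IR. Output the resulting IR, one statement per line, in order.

Answer: z = 5
b = z
return b

Derivation:
Applying dead-code-elim statement-by-statement:
  [5] return b  -> KEEP (return); live=['b']
  [4] x = z * v  -> DEAD (x not live)
  [3] v = b  -> DEAD (v not live)
  [2] b = z  -> KEEP; live=['z']
  [1] z = 5  -> KEEP; live=[]
Result (3 stmts):
  z = 5
  b = z
  return b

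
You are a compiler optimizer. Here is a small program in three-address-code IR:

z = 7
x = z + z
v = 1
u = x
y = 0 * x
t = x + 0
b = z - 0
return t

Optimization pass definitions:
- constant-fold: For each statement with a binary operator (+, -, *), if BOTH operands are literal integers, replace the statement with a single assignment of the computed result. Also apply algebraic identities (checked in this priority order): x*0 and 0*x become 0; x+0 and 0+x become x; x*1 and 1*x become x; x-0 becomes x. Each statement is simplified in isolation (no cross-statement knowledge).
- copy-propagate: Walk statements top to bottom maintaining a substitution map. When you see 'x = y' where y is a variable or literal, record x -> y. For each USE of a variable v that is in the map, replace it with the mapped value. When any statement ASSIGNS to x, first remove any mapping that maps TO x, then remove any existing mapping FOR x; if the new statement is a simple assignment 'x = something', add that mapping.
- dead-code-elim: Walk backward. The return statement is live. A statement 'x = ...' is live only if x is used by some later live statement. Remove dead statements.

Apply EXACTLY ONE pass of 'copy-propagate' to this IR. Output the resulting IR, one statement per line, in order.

Applying copy-propagate statement-by-statement:
  [1] z = 7  (unchanged)
  [2] x = z + z  -> x = 7 + 7
  [3] v = 1  (unchanged)
  [4] u = x  (unchanged)
  [5] y = 0 * x  (unchanged)
  [6] t = x + 0  (unchanged)
  [7] b = z - 0  -> b = 7 - 0
  [8] return t  (unchanged)
Result (8 stmts):
  z = 7
  x = 7 + 7
  v = 1
  u = x
  y = 0 * x
  t = x + 0
  b = 7 - 0
  return t

Answer: z = 7
x = 7 + 7
v = 1
u = x
y = 0 * x
t = x + 0
b = 7 - 0
return t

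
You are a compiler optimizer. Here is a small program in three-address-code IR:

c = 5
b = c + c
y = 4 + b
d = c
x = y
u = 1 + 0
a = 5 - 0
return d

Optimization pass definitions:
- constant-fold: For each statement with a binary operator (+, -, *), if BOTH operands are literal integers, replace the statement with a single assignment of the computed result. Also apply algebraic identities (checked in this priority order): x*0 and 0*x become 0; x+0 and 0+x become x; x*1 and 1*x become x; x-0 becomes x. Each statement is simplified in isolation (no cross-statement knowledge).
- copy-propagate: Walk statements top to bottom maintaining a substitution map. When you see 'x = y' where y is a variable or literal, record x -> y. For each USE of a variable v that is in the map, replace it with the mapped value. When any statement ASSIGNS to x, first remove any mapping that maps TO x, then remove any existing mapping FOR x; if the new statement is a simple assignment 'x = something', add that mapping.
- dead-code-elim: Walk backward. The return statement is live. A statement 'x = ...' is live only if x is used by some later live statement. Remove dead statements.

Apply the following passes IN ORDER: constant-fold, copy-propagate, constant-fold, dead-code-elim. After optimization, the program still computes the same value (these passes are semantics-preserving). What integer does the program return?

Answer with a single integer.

Answer: 5

Derivation:
Initial IR:
  c = 5
  b = c + c
  y = 4 + b
  d = c
  x = y
  u = 1 + 0
  a = 5 - 0
  return d
After constant-fold (8 stmts):
  c = 5
  b = c + c
  y = 4 + b
  d = c
  x = y
  u = 1
  a = 5
  return d
After copy-propagate (8 stmts):
  c = 5
  b = 5 + 5
  y = 4 + b
  d = 5
  x = y
  u = 1
  a = 5
  return 5
After constant-fold (8 stmts):
  c = 5
  b = 10
  y = 4 + b
  d = 5
  x = y
  u = 1
  a = 5
  return 5
After dead-code-elim (1 stmts):
  return 5
Evaluate:
  c = 5  =>  c = 5
  b = c + c  =>  b = 10
  y = 4 + b  =>  y = 14
  d = c  =>  d = 5
  x = y  =>  x = 14
  u = 1 + 0  =>  u = 1
  a = 5 - 0  =>  a = 5
  return d = 5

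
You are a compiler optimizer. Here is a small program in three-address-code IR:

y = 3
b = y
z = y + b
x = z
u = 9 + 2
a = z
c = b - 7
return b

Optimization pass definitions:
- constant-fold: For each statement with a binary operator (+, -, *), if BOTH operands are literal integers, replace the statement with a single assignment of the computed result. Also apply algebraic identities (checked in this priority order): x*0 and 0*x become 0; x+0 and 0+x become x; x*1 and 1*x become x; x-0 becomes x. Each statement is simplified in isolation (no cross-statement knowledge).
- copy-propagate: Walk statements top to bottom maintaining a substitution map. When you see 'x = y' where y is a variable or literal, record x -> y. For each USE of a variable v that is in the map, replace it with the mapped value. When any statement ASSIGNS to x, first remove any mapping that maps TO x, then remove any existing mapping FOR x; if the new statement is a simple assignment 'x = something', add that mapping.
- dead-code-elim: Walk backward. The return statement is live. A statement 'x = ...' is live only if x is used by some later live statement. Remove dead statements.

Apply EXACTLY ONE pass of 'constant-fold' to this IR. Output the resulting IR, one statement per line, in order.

Answer: y = 3
b = y
z = y + b
x = z
u = 11
a = z
c = b - 7
return b

Derivation:
Applying constant-fold statement-by-statement:
  [1] y = 3  (unchanged)
  [2] b = y  (unchanged)
  [3] z = y + b  (unchanged)
  [4] x = z  (unchanged)
  [5] u = 9 + 2  -> u = 11
  [6] a = z  (unchanged)
  [7] c = b - 7  (unchanged)
  [8] return b  (unchanged)
Result (8 stmts):
  y = 3
  b = y
  z = y + b
  x = z
  u = 11
  a = z
  c = b - 7
  return b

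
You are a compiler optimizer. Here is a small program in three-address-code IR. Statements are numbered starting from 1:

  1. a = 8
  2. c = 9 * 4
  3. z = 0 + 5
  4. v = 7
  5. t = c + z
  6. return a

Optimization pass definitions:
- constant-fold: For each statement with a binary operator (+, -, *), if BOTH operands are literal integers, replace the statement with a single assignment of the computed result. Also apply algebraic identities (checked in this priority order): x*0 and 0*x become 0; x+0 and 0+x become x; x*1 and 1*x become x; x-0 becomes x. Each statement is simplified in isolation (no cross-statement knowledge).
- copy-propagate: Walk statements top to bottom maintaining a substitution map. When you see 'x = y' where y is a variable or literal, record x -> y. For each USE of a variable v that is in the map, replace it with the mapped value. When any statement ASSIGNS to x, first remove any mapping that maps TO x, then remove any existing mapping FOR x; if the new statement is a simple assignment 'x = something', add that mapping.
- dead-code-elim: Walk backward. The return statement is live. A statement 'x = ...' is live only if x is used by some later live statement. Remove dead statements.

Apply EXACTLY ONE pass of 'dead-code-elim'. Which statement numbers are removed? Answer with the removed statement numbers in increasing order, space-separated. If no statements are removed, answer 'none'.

Backward liveness scan:
Stmt 1 'a = 8': KEEP (a is live); live-in = []
Stmt 2 'c = 9 * 4': DEAD (c not in live set ['a'])
Stmt 3 'z = 0 + 5': DEAD (z not in live set ['a'])
Stmt 4 'v = 7': DEAD (v not in live set ['a'])
Stmt 5 't = c + z': DEAD (t not in live set ['a'])
Stmt 6 'return a': KEEP (return); live-in = ['a']
Removed statement numbers: [2, 3, 4, 5]
Surviving IR:
  a = 8
  return a

Answer: 2 3 4 5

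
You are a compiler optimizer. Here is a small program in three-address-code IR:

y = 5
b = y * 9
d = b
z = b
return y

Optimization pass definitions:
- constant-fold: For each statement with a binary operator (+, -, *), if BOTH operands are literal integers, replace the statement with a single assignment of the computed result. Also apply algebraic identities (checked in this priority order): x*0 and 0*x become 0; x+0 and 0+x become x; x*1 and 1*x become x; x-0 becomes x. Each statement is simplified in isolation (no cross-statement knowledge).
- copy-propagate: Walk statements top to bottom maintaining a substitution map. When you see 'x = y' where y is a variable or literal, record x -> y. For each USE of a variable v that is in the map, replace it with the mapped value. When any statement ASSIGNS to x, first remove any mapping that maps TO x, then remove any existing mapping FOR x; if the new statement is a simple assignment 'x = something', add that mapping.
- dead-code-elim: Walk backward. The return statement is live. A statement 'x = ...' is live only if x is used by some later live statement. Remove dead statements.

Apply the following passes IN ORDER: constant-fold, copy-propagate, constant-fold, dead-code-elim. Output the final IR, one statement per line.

Initial IR:
  y = 5
  b = y * 9
  d = b
  z = b
  return y
After constant-fold (5 stmts):
  y = 5
  b = y * 9
  d = b
  z = b
  return y
After copy-propagate (5 stmts):
  y = 5
  b = 5 * 9
  d = b
  z = b
  return 5
After constant-fold (5 stmts):
  y = 5
  b = 45
  d = b
  z = b
  return 5
After dead-code-elim (1 stmts):
  return 5

Answer: return 5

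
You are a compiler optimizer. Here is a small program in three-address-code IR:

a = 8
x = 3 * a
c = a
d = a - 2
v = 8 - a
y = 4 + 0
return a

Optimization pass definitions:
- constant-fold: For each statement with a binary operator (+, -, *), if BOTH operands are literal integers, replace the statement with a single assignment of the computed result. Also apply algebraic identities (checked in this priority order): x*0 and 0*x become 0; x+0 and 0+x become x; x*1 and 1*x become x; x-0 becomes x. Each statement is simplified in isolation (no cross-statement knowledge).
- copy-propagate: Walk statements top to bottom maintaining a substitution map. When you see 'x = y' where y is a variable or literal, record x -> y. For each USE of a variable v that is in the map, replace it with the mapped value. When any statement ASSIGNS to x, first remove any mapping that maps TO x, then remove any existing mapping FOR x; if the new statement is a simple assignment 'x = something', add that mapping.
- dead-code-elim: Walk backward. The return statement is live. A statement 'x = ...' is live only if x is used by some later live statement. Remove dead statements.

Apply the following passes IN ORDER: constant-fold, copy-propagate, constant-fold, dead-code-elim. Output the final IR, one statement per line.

Initial IR:
  a = 8
  x = 3 * a
  c = a
  d = a - 2
  v = 8 - a
  y = 4 + 0
  return a
After constant-fold (7 stmts):
  a = 8
  x = 3 * a
  c = a
  d = a - 2
  v = 8 - a
  y = 4
  return a
After copy-propagate (7 stmts):
  a = 8
  x = 3 * 8
  c = 8
  d = 8 - 2
  v = 8 - 8
  y = 4
  return 8
After constant-fold (7 stmts):
  a = 8
  x = 24
  c = 8
  d = 6
  v = 0
  y = 4
  return 8
After dead-code-elim (1 stmts):
  return 8

Answer: return 8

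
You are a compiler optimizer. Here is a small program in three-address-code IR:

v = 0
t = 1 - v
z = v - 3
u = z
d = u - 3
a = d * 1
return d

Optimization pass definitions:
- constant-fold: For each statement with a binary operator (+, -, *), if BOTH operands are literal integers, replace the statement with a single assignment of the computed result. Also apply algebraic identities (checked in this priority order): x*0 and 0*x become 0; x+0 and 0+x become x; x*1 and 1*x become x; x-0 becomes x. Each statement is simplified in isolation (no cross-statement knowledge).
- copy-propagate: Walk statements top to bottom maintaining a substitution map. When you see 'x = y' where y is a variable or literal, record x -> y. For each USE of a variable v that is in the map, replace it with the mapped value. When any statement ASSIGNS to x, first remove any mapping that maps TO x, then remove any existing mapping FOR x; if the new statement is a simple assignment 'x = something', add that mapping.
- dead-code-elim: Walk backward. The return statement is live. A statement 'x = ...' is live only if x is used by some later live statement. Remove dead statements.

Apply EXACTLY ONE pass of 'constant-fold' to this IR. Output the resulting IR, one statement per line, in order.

Answer: v = 0
t = 1 - v
z = v - 3
u = z
d = u - 3
a = d
return d

Derivation:
Applying constant-fold statement-by-statement:
  [1] v = 0  (unchanged)
  [2] t = 1 - v  (unchanged)
  [3] z = v - 3  (unchanged)
  [4] u = z  (unchanged)
  [5] d = u - 3  (unchanged)
  [6] a = d * 1  -> a = d
  [7] return d  (unchanged)
Result (7 stmts):
  v = 0
  t = 1 - v
  z = v - 3
  u = z
  d = u - 3
  a = d
  return d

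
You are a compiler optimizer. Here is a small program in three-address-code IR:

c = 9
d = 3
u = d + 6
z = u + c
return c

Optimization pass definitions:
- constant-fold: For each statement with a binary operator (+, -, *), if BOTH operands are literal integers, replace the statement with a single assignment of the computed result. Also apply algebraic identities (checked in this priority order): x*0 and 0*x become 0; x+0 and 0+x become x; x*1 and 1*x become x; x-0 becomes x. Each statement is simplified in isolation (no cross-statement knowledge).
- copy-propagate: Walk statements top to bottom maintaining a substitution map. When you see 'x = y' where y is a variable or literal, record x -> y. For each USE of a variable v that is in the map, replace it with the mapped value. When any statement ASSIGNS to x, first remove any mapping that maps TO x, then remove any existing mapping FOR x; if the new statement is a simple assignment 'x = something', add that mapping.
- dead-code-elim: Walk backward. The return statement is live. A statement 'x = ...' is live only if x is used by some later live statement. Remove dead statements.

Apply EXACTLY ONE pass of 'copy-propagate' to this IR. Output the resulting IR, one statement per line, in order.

Applying copy-propagate statement-by-statement:
  [1] c = 9  (unchanged)
  [2] d = 3  (unchanged)
  [3] u = d + 6  -> u = 3 + 6
  [4] z = u + c  -> z = u + 9
  [5] return c  -> return 9
Result (5 stmts):
  c = 9
  d = 3
  u = 3 + 6
  z = u + 9
  return 9

Answer: c = 9
d = 3
u = 3 + 6
z = u + 9
return 9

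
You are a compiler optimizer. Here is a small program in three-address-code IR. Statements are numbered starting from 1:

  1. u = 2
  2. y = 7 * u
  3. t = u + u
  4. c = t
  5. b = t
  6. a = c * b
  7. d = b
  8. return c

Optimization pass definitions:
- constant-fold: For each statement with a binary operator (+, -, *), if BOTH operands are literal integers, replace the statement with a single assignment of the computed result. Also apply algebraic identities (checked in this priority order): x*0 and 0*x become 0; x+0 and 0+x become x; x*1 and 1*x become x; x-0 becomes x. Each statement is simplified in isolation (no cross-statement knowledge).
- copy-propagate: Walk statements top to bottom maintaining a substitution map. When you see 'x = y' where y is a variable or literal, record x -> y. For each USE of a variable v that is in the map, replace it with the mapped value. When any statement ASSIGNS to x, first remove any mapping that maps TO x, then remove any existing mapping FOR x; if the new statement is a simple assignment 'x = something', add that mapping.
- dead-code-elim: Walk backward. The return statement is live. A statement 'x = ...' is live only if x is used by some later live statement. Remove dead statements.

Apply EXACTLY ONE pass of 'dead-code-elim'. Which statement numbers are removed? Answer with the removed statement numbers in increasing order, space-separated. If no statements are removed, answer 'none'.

Answer: 2 5 6 7

Derivation:
Backward liveness scan:
Stmt 1 'u = 2': KEEP (u is live); live-in = []
Stmt 2 'y = 7 * u': DEAD (y not in live set ['u'])
Stmt 3 't = u + u': KEEP (t is live); live-in = ['u']
Stmt 4 'c = t': KEEP (c is live); live-in = ['t']
Stmt 5 'b = t': DEAD (b not in live set ['c'])
Stmt 6 'a = c * b': DEAD (a not in live set ['c'])
Stmt 7 'd = b': DEAD (d not in live set ['c'])
Stmt 8 'return c': KEEP (return); live-in = ['c']
Removed statement numbers: [2, 5, 6, 7]
Surviving IR:
  u = 2
  t = u + u
  c = t
  return c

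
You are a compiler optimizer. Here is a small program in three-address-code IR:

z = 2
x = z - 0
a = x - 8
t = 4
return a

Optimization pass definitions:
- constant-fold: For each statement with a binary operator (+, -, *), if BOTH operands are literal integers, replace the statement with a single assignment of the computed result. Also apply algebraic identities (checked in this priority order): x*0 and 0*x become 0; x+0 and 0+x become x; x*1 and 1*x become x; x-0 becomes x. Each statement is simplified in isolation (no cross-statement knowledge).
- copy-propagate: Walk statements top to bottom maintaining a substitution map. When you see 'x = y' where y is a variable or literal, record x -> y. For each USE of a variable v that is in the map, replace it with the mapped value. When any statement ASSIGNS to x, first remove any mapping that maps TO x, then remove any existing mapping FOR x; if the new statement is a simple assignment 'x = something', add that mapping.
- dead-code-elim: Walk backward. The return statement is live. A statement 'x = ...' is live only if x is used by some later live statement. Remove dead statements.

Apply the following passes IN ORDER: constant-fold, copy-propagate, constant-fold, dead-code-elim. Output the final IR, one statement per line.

Initial IR:
  z = 2
  x = z - 0
  a = x - 8
  t = 4
  return a
After constant-fold (5 stmts):
  z = 2
  x = z
  a = x - 8
  t = 4
  return a
After copy-propagate (5 stmts):
  z = 2
  x = 2
  a = 2 - 8
  t = 4
  return a
After constant-fold (5 stmts):
  z = 2
  x = 2
  a = -6
  t = 4
  return a
After dead-code-elim (2 stmts):
  a = -6
  return a

Answer: a = -6
return a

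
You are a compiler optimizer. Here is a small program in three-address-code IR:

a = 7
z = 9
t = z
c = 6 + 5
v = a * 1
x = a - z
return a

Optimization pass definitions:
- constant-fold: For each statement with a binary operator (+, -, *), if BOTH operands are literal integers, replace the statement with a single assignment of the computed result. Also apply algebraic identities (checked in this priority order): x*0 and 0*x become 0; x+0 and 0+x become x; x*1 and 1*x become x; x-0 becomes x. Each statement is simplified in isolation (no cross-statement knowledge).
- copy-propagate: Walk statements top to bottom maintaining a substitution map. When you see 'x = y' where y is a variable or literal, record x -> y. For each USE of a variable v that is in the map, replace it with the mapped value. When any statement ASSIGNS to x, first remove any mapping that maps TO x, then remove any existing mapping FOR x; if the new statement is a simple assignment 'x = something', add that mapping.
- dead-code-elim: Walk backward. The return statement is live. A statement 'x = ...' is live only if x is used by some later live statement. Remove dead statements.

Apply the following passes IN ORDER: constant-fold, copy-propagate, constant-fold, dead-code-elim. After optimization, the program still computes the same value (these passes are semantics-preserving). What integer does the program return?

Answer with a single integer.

Initial IR:
  a = 7
  z = 9
  t = z
  c = 6 + 5
  v = a * 1
  x = a - z
  return a
After constant-fold (7 stmts):
  a = 7
  z = 9
  t = z
  c = 11
  v = a
  x = a - z
  return a
After copy-propagate (7 stmts):
  a = 7
  z = 9
  t = 9
  c = 11
  v = 7
  x = 7 - 9
  return 7
After constant-fold (7 stmts):
  a = 7
  z = 9
  t = 9
  c = 11
  v = 7
  x = -2
  return 7
After dead-code-elim (1 stmts):
  return 7
Evaluate:
  a = 7  =>  a = 7
  z = 9  =>  z = 9
  t = z  =>  t = 9
  c = 6 + 5  =>  c = 11
  v = a * 1  =>  v = 7
  x = a - z  =>  x = -2
  return a = 7

Answer: 7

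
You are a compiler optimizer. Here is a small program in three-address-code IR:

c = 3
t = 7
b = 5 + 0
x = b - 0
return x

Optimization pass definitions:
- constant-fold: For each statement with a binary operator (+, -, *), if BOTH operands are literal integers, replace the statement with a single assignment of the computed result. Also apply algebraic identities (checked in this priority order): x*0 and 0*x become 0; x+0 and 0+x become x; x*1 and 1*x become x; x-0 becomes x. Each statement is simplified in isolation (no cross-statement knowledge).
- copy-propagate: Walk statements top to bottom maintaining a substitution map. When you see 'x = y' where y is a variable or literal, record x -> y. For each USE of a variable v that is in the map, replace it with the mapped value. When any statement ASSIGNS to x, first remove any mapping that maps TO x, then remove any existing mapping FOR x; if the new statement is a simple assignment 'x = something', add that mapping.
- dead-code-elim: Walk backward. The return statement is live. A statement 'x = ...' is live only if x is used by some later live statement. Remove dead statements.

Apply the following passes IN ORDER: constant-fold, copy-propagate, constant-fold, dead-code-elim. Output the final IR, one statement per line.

Initial IR:
  c = 3
  t = 7
  b = 5 + 0
  x = b - 0
  return x
After constant-fold (5 stmts):
  c = 3
  t = 7
  b = 5
  x = b
  return x
After copy-propagate (5 stmts):
  c = 3
  t = 7
  b = 5
  x = 5
  return 5
After constant-fold (5 stmts):
  c = 3
  t = 7
  b = 5
  x = 5
  return 5
After dead-code-elim (1 stmts):
  return 5

Answer: return 5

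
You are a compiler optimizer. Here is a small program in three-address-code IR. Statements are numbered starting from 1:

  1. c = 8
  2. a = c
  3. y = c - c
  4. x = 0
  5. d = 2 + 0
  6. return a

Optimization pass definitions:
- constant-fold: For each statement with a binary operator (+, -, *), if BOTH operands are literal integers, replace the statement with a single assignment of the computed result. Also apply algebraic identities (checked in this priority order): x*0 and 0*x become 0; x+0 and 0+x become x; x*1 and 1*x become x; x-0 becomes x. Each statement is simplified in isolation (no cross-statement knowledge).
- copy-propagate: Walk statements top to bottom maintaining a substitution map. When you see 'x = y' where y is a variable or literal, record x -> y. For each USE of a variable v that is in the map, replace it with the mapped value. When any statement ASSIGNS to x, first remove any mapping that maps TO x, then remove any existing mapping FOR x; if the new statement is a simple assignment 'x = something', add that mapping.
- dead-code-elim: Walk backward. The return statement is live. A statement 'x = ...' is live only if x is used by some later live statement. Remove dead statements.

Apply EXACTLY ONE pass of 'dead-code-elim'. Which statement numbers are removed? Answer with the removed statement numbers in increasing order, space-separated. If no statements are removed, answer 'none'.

Backward liveness scan:
Stmt 1 'c = 8': KEEP (c is live); live-in = []
Stmt 2 'a = c': KEEP (a is live); live-in = ['c']
Stmt 3 'y = c - c': DEAD (y not in live set ['a'])
Stmt 4 'x = 0': DEAD (x not in live set ['a'])
Stmt 5 'd = 2 + 0': DEAD (d not in live set ['a'])
Stmt 6 'return a': KEEP (return); live-in = ['a']
Removed statement numbers: [3, 4, 5]
Surviving IR:
  c = 8
  a = c
  return a

Answer: 3 4 5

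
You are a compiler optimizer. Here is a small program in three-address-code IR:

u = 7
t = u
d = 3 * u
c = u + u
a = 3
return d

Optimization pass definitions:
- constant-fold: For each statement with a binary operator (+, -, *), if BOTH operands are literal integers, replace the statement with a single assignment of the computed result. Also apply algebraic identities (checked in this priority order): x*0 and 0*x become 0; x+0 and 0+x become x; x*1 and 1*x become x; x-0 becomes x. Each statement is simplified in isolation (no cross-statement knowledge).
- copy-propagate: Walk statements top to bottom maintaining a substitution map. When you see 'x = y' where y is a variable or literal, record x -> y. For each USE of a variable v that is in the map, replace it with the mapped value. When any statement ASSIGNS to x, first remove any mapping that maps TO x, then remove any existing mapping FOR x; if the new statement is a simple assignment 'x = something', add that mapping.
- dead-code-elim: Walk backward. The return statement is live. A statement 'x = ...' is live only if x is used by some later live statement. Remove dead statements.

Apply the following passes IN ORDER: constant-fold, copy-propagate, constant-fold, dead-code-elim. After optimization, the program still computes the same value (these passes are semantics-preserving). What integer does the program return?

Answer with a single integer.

Answer: 21

Derivation:
Initial IR:
  u = 7
  t = u
  d = 3 * u
  c = u + u
  a = 3
  return d
After constant-fold (6 stmts):
  u = 7
  t = u
  d = 3 * u
  c = u + u
  a = 3
  return d
After copy-propagate (6 stmts):
  u = 7
  t = 7
  d = 3 * 7
  c = 7 + 7
  a = 3
  return d
After constant-fold (6 stmts):
  u = 7
  t = 7
  d = 21
  c = 14
  a = 3
  return d
After dead-code-elim (2 stmts):
  d = 21
  return d
Evaluate:
  u = 7  =>  u = 7
  t = u  =>  t = 7
  d = 3 * u  =>  d = 21
  c = u + u  =>  c = 14
  a = 3  =>  a = 3
  return d = 21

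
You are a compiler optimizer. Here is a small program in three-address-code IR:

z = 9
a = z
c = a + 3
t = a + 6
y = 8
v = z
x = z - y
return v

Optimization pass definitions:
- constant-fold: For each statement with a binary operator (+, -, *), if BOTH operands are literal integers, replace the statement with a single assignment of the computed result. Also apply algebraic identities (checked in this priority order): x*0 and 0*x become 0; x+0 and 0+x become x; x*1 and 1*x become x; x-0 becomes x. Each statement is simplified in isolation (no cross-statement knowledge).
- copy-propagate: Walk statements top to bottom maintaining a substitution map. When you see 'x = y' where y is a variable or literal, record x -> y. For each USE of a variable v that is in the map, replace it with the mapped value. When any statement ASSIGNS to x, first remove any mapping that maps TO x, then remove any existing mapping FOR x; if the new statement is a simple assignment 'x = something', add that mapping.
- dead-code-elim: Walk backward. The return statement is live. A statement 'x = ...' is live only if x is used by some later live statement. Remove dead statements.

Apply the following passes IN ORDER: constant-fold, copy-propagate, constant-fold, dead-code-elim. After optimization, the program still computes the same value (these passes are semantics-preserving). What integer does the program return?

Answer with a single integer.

Answer: 9

Derivation:
Initial IR:
  z = 9
  a = z
  c = a + 3
  t = a + 6
  y = 8
  v = z
  x = z - y
  return v
After constant-fold (8 stmts):
  z = 9
  a = z
  c = a + 3
  t = a + 6
  y = 8
  v = z
  x = z - y
  return v
After copy-propagate (8 stmts):
  z = 9
  a = 9
  c = 9 + 3
  t = 9 + 6
  y = 8
  v = 9
  x = 9 - 8
  return 9
After constant-fold (8 stmts):
  z = 9
  a = 9
  c = 12
  t = 15
  y = 8
  v = 9
  x = 1
  return 9
After dead-code-elim (1 stmts):
  return 9
Evaluate:
  z = 9  =>  z = 9
  a = z  =>  a = 9
  c = a + 3  =>  c = 12
  t = a + 6  =>  t = 15
  y = 8  =>  y = 8
  v = z  =>  v = 9
  x = z - y  =>  x = 1
  return v = 9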